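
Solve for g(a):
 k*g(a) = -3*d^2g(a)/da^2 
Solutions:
 g(a) = C1*exp(-sqrt(3)*a*sqrt(-k)/3) + C2*exp(sqrt(3)*a*sqrt(-k)/3)


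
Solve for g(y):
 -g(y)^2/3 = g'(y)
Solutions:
 g(y) = 3/(C1 + y)


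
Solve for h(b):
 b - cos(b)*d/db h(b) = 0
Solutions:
 h(b) = C1 + Integral(b/cos(b), b)


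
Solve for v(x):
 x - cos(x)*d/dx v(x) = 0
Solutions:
 v(x) = C1 + Integral(x/cos(x), x)


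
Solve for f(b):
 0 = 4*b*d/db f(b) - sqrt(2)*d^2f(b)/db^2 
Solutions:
 f(b) = C1 + C2*erfi(2^(1/4)*b)


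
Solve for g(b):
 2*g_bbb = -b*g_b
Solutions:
 g(b) = C1 + Integral(C2*airyai(-2^(2/3)*b/2) + C3*airybi(-2^(2/3)*b/2), b)


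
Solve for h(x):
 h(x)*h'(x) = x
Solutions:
 h(x) = -sqrt(C1 + x^2)
 h(x) = sqrt(C1 + x^2)


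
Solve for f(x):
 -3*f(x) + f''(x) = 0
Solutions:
 f(x) = C1*exp(-sqrt(3)*x) + C2*exp(sqrt(3)*x)


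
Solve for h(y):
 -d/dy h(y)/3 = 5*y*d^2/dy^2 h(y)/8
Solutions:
 h(y) = C1 + C2*y^(7/15)


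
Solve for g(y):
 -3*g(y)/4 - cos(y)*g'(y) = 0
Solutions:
 g(y) = C1*(sin(y) - 1)^(3/8)/(sin(y) + 1)^(3/8)


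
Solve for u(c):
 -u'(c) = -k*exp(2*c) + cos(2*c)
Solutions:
 u(c) = C1 + k*exp(2*c)/2 - sin(2*c)/2


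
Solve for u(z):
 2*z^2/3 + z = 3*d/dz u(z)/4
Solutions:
 u(z) = C1 + 8*z^3/27 + 2*z^2/3


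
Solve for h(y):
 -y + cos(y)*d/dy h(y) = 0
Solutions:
 h(y) = C1 + Integral(y/cos(y), y)


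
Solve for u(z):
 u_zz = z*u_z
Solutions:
 u(z) = C1 + C2*erfi(sqrt(2)*z/2)


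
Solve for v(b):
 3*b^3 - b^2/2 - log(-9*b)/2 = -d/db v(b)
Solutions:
 v(b) = C1 - 3*b^4/4 + b^3/6 + b*log(-b)/2 + b*(-1/2 + log(3))


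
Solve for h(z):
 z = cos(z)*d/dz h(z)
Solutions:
 h(z) = C1 + Integral(z/cos(z), z)


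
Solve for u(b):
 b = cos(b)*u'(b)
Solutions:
 u(b) = C1 + Integral(b/cos(b), b)


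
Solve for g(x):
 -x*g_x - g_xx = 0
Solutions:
 g(x) = C1 + C2*erf(sqrt(2)*x/2)


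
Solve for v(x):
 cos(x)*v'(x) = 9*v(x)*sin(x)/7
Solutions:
 v(x) = C1/cos(x)^(9/7)


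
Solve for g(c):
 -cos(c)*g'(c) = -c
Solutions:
 g(c) = C1 + Integral(c/cos(c), c)


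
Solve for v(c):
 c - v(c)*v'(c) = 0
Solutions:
 v(c) = -sqrt(C1 + c^2)
 v(c) = sqrt(C1 + c^2)


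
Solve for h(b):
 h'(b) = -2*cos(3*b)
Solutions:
 h(b) = C1 - 2*sin(3*b)/3


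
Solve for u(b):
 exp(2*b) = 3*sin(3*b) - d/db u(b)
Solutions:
 u(b) = C1 - exp(2*b)/2 - cos(3*b)


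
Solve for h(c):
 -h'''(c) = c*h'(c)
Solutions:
 h(c) = C1 + Integral(C2*airyai(-c) + C3*airybi(-c), c)


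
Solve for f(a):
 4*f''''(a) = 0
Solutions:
 f(a) = C1 + C2*a + C3*a^2 + C4*a^3


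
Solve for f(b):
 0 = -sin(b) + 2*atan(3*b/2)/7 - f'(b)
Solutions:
 f(b) = C1 + 2*b*atan(3*b/2)/7 - 2*log(9*b^2 + 4)/21 + cos(b)


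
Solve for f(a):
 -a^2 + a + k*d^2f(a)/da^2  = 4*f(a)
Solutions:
 f(a) = C1*exp(-2*a*sqrt(1/k)) + C2*exp(2*a*sqrt(1/k)) - a^2/4 + a/4 - k/8


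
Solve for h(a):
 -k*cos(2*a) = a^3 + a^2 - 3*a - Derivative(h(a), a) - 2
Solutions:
 h(a) = C1 + a^4/4 + a^3/3 - 3*a^2/2 - 2*a + k*sin(2*a)/2


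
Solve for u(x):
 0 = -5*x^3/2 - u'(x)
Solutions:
 u(x) = C1 - 5*x^4/8


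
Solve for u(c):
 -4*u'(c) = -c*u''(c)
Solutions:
 u(c) = C1 + C2*c^5


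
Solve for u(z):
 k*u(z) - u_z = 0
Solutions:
 u(z) = C1*exp(k*z)


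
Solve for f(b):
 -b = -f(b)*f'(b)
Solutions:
 f(b) = -sqrt(C1 + b^2)
 f(b) = sqrt(C1 + b^2)


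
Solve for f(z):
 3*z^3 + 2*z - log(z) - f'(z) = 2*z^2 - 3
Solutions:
 f(z) = C1 + 3*z^4/4 - 2*z^3/3 + z^2 - z*log(z) + 4*z


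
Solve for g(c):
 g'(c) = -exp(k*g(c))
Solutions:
 g(c) = Piecewise((log(1/(C1*k + c*k))/k, Ne(k, 0)), (nan, True))
 g(c) = Piecewise((C1 - c, Eq(k, 0)), (nan, True))


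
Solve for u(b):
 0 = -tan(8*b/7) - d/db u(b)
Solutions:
 u(b) = C1 + 7*log(cos(8*b/7))/8


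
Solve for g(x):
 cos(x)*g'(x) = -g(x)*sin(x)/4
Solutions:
 g(x) = C1*cos(x)^(1/4)


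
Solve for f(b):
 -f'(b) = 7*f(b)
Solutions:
 f(b) = C1*exp(-7*b)


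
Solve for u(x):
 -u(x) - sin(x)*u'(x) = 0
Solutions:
 u(x) = C1*sqrt(cos(x) + 1)/sqrt(cos(x) - 1)


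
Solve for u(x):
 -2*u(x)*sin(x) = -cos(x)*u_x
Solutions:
 u(x) = C1/cos(x)^2


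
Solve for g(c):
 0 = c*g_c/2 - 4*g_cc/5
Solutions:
 g(c) = C1 + C2*erfi(sqrt(5)*c/4)


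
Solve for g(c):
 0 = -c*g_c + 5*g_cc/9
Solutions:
 g(c) = C1 + C2*erfi(3*sqrt(10)*c/10)


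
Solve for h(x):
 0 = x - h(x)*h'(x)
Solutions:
 h(x) = -sqrt(C1 + x^2)
 h(x) = sqrt(C1 + x^2)


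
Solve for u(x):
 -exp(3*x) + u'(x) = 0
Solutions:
 u(x) = C1 + exp(3*x)/3


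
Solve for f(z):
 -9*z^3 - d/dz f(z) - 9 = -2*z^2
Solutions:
 f(z) = C1 - 9*z^4/4 + 2*z^3/3 - 9*z


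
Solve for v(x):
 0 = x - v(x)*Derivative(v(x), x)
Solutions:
 v(x) = -sqrt(C1 + x^2)
 v(x) = sqrt(C1 + x^2)


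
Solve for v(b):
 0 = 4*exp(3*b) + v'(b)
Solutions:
 v(b) = C1 - 4*exp(3*b)/3


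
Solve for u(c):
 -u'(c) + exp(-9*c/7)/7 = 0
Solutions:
 u(c) = C1 - exp(-9*c/7)/9


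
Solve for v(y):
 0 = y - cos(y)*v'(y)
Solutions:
 v(y) = C1 + Integral(y/cos(y), y)


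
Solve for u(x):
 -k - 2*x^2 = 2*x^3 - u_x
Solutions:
 u(x) = C1 + k*x + x^4/2 + 2*x^3/3


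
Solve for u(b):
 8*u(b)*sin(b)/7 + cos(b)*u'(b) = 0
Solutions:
 u(b) = C1*cos(b)^(8/7)


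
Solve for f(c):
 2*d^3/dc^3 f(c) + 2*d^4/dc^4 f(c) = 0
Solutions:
 f(c) = C1 + C2*c + C3*c^2 + C4*exp(-c)


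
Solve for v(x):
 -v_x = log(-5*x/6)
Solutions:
 v(x) = C1 - x*log(-x) + x*(-log(5) + 1 + log(6))


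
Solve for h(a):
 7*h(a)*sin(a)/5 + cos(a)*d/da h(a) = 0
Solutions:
 h(a) = C1*cos(a)^(7/5)


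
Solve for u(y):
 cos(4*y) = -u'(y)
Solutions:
 u(y) = C1 - sin(4*y)/4


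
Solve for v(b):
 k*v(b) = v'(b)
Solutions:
 v(b) = C1*exp(b*k)


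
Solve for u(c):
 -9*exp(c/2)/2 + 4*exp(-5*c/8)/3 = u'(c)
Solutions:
 u(c) = C1 - 9*exp(c/2) - 32*exp(-5*c/8)/15


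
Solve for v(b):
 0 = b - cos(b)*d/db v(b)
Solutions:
 v(b) = C1 + Integral(b/cos(b), b)


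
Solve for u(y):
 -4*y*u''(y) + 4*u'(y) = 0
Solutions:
 u(y) = C1 + C2*y^2


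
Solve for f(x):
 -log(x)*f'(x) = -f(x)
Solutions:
 f(x) = C1*exp(li(x))


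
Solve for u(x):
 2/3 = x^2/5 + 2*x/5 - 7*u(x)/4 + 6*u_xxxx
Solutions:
 u(x) = C1*exp(-378^(1/4)*x/6) + C2*exp(378^(1/4)*x/6) + C3*sin(378^(1/4)*x/6) + C4*cos(378^(1/4)*x/6) + 4*x^2/35 + 8*x/35 - 8/21


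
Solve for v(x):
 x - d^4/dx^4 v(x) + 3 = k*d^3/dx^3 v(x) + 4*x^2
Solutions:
 v(x) = C1 + C2*x + C3*x^2 + C4*exp(-k*x) - x^5/(15*k) + x^4*(1 + 8/k)/(24*k) + x^3*(3 - 1/k - 8/k^2)/(6*k)


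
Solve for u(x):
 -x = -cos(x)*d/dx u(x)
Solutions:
 u(x) = C1 + Integral(x/cos(x), x)


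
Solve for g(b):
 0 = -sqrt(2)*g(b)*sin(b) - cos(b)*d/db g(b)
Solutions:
 g(b) = C1*cos(b)^(sqrt(2))


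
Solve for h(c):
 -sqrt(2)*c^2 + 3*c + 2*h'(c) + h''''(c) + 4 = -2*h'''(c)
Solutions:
 h(c) = C1 + C2*exp(c*(-4 + 4/(3*sqrt(129) + 35)^(1/3) + (3*sqrt(129) + 35)^(1/3))/6)*sin(sqrt(3)*c*(-(3*sqrt(129) + 35)^(1/3) + 4/(3*sqrt(129) + 35)^(1/3))/6) + C3*exp(c*(-4 + 4/(3*sqrt(129) + 35)^(1/3) + (3*sqrt(129) + 35)^(1/3))/6)*cos(sqrt(3)*c*(-(3*sqrt(129) + 35)^(1/3) + 4/(3*sqrt(129) + 35)^(1/3))/6) + C4*exp(-c*(4/(3*sqrt(129) + 35)^(1/3) + 2 + (3*sqrt(129) + 35)^(1/3))/3) + sqrt(2)*c^3/6 - 3*c^2/4 - 2*c - sqrt(2)*c


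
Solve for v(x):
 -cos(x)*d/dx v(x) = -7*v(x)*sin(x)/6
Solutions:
 v(x) = C1/cos(x)^(7/6)


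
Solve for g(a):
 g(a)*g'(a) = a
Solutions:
 g(a) = -sqrt(C1 + a^2)
 g(a) = sqrt(C1 + a^2)


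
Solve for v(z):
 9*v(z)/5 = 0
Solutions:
 v(z) = 0


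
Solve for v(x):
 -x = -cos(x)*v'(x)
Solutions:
 v(x) = C1 + Integral(x/cos(x), x)


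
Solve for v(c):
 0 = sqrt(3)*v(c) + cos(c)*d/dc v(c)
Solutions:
 v(c) = C1*(sin(c) - 1)^(sqrt(3)/2)/(sin(c) + 1)^(sqrt(3)/2)


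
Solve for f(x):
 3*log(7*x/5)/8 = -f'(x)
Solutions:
 f(x) = C1 - 3*x*log(x)/8 - 3*x*log(7)/8 + 3*x/8 + 3*x*log(5)/8


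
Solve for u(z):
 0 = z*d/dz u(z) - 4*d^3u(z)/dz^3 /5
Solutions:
 u(z) = C1 + Integral(C2*airyai(10^(1/3)*z/2) + C3*airybi(10^(1/3)*z/2), z)


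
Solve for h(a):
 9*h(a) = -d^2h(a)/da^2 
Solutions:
 h(a) = C1*sin(3*a) + C2*cos(3*a)


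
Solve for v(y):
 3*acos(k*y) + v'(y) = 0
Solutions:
 v(y) = C1 - 3*Piecewise((y*acos(k*y) - sqrt(-k^2*y^2 + 1)/k, Ne(k, 0)), (pi*y/2, True))


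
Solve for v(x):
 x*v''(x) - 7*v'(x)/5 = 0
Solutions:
 v(x) = C1 + C2*x^(12/5)


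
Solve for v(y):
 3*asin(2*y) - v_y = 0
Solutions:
 v(y) = C1 + 3*y*asin(2*y) + 3*sqrt(1 - 4*y^2)/2


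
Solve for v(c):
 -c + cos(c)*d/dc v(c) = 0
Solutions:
 v(c) = C1 + Integral(c/cos(c), c)


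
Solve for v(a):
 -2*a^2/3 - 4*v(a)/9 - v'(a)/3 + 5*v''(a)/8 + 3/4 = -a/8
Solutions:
 v(a) = C1*exp(4*a*(1 - sqrt(11))/15) + C2*exp(4*a*(1 + sqrt(11))/15) - 3*a^2/2 + 81*a/32 - 567/128


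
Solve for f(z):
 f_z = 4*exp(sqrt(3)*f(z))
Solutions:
 f(z) = sqrt(3)*(2*log(-1/(C1 + 4*z)) - log(3))/6


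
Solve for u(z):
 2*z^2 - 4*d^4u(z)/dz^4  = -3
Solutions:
 u(z) = C1 + C2*z + C3*z^2 + C4*z^3 + z^6/720 + z^4/32


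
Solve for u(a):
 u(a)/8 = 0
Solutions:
 u(a) = 0


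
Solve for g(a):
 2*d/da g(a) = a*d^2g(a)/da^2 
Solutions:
 g(a) = C1 + C2*a^3


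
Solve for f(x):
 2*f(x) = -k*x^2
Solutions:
 f(x) = -k*x^2/2


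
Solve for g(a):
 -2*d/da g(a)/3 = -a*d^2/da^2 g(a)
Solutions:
 g(a) = C1 + C2*a^(5/3)


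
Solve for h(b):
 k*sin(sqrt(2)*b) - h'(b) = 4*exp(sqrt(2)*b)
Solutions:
 h(b) = C1 - sqrt(2)*k*cos(sqrt(2)*b)/2 - 2*sqrt(2)*exp(sqrt(2)*b)


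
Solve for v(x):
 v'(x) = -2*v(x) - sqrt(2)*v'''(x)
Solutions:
 v(x) = C1*exp(3^(1/3)*x*(-2^(5/6)*3^(1/3)/(9*sqrt(2) + sqrt(3)*sqrt(sqrt(2) + 54))^(1/3) + 2^(2/3)*(9*sqrt(2) + sqrt(3)*sqrt(sqrt(2) + 54))^(1/3))/12)*sin(3^(1/6)*x*(3*2^(5/6)/(9*sqrt(2) + sqrt(3)*sqrt(sqrt(2) + 54))^(1/3) + 6^(2/3)*(9*sqrt(2) + sqrt(3)*sqrt(sqrt(2) + 54))^(1/3))/12) + C2*exp(3^(1/3)*x*(-2^(5/6)*3^(1/3)/(9*sqrt(2) + sqrt(3)*sqrt(sqrt(2) + 54))^(1/3) + 2^(2/3)*(9*sqrt(2) + sqrt(3)*sqrt(sqrt(2) + 54))^(1/3))/12)*cos(3^(1/6)*x*(3*2^(5/6)/(9*sqrt(2) + sqrt(3)*sqrt(sqrt(2) + 54))^(1/3) + 6^(2/3)*(9*sqrt(2) + sqrt(3)*sqrt(sqrt(2) + 54))^(1/3))/12) + C3*exp(-3^(1/3)*x*(-2^(5/6)*3^(1/3)/(9*sqrt(2) + sqrt(3)*sqrt(sqrt(2) + 54))^(1/3) + 2^(2/3)*(9*sqrt(2) + sqrt(3)*sqrt(sqrt(2) + 54))^(1/3))/6)


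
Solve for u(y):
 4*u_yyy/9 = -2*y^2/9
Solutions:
 u(y) = C1 + C2*y + C3*y^2 - y^5/120


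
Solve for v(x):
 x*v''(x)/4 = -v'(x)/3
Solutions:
 v(x) = C1 + C2/x^(1/3)


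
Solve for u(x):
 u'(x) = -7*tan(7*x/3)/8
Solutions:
 u(x) = C1 + 3*log(cos(7*x/3))/8


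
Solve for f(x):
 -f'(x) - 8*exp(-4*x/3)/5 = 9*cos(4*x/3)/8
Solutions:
 f(x) = C1 - 27*sin(4*x/3)/32 + 6*exp(-4*x/3)/5


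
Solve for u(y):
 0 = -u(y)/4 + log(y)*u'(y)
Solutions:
 u(y) = C1*exp(li(y)/4)


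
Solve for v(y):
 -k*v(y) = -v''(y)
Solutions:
 v(y) = C1*exp(-sqrt(k)*y) + C2*exp(sqrt(k)*y)


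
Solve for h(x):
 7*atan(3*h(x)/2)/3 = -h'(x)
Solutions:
 Integral(1/atan(3*_y/2), (_y, h(x))) = C1 - 7*x/3


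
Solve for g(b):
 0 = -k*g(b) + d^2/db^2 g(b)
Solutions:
 g(b) = C1*exp(-b*sqrt(k)) + C2*exp(b*sqrt(k))


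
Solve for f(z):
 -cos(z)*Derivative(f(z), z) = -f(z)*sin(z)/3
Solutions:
 f(z) = C1/cos(z)^(1/3)


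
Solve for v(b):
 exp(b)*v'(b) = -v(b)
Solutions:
 v(b) = C1*exp(exp(-b))


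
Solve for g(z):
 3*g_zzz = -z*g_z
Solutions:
 g(z) = C1 + Integral(C2*airyai(-3^(2/3)*z/3) + C3*airybi(-3^(2/3)*z/3), z)


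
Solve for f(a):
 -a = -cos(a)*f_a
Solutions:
 f(a) = C1 + Integral(a/cos(a), a)


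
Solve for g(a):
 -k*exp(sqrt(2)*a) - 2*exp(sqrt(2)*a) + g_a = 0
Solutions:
 g(a) = C1 + sqrt(2)*k*exp(sqrt(2)*a)/2 + sqrt(2)*exp(sqrt(2)*a)


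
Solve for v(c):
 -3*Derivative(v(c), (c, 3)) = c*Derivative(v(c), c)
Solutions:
 v(c) = C1 + Integral(C2*airyai(-3^(2/3)*c/3) + C3*airybi(-3^(2/3)*c/3), c)


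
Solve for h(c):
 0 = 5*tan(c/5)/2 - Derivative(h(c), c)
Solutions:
 h(c) = C1 - 25*log(cos(c/5))/2


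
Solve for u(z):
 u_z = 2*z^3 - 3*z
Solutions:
 u(z) = C1 + z^4/2 - 3*z^2/2


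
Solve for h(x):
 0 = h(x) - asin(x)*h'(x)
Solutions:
 h(x) = C1*exp(Integral(1/asin(x), x))


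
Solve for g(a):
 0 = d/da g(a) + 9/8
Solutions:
 g(a) = C1 - 9*a/8


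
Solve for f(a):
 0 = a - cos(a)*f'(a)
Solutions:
 f(a) = C1 + Integral(a/cos(a), a)


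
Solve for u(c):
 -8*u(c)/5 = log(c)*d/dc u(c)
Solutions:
 u(c) = C1*exp(-8*li(c)/5)


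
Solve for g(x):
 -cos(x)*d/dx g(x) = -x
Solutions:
 g(x) = C1 + Integral(x/cos(x), x)


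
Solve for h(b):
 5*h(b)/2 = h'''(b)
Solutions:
 h(b) = C3*exp(2^(2/3)*5^(1/3)*b/2) + (C1*sin(2^(2/3)*sqrt(3)*5^(1/3)*b/4) + C2*cos(2^(2/3)*sqrt(3)*5^(1/3)*b/4))*exp(-2^(2/3)*5^(1/3)*b/4)


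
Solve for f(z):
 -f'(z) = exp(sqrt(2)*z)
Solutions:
 f(z) = C1 - sqrt(2)*exp(sqrt(2)*z)/2


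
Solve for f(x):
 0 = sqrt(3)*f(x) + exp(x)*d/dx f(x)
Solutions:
 f(x) = C1*exp(sqrt(3)*exp(-x))


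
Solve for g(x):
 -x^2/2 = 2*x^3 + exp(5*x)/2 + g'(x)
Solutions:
 g(x) = C1 - x^4/2 - x^3/6 - exp(5*x)/10


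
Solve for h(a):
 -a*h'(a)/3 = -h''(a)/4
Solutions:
 h(a) = C1 + C2*erfi(sqrt(6)*a/3)


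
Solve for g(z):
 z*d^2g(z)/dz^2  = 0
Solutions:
 g(z) = C1 + C2*z


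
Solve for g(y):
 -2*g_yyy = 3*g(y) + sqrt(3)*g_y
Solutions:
 g(y) = C1*exp(2^(1/3)*y*(-2^(1/3)*3^(5/6)/(9 + sqrt(2*sqrt(3) + 81))^(1/3) + 3^(2/3)*(9 + sqrt(2*sqrt(3) + 81))^(1/3))/12)*sin(2^(1/3)*y*(6^(1/3)/(9 + sqrt(2*sqrt(3) + 81))^(1/3) + 3^(1/6)*(9 + sqrt(2*sqrt(3) + 81))^(1/3))/4) + C2*exp(2^(1/3)*y*(-2^(1/3)*3^(5/6)/(9 + sqrt(2*sqrt(3) + 81))^(1/3) + 3^(2/3)*(9 + sqrt(2*sqrt(3) + 81))^(1/3))/12)*cos(2^(1/3)*y*(6^(1/3)/(9 + sqrt(2*sqrt(3) + 81))^(1/3) + 3^(1/6)*(9 + sqrt(2*sqrt(3) + 81))^(1/3))/4) + C3*exp(-2^(1/3)*y*(-2^(1/3)*3^(5/6)/(9 + sqrt(2*sqrt(3) + 81))^(1/3) + 3^(2/3)*(9 + sqrt(2*sqrt(3) + 81))^(1/3))/6)


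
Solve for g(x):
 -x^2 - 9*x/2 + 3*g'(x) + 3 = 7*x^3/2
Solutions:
 g(x) = C1 + 7*x^4/24 + x^3/9 + 3*x^2/4 - x


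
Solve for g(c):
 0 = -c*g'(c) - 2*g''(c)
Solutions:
 g(c) = C1 + C2*erf(c/2)


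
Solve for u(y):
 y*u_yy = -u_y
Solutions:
 u(y) = C1 + C2*log(y)


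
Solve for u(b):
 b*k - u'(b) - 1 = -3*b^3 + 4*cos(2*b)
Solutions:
 u(b) = C1 + 3*b^4/4 + b^2*k/2 - b - 2*sin(2*b)


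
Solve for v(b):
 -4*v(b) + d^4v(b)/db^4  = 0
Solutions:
 v(b) = C1*exp(-sqrt(2)*b) + C2*exp(sqrt(2)*b) + C3*sin(sqrt(2)*b) + C4*cos(sqrt(2)*b)


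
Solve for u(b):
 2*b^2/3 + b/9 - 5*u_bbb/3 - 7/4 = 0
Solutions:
 u(b) = C1 + C2*b + C3*b^2 + b^5/150 + b^4/360 - 7*b^3/40


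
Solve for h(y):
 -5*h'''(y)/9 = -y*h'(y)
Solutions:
 h(y) = C1 + Integral(C2*airyai(15^(2/3)*y/5) + C3*airybi(15^(2/3)*y/5), y)


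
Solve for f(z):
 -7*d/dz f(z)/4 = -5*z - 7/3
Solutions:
 f(z) = C1 + 10*z^2/7 + 4*z/3


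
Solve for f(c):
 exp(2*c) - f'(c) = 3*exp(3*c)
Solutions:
 f(c) = C1 - exp(3*c) + exp(2*c)/2


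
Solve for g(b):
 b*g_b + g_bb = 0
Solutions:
 g(b) = C1 + C2*erf(sqrt(2)*b/2)


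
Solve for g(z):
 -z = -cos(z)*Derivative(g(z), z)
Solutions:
 g(z) = C1 + Integral(z/cos(z), z)


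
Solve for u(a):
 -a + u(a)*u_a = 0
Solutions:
 u(a) = -sqrt(C1 + a^2)
 u(a) = sqrt(C1 + a^2)


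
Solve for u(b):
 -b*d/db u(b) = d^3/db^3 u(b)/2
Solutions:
 u(b) = C1 + Integral(C2*airyai(-2^(1/3)*b) + C3*airybi(-2^(1/3)*b), b)


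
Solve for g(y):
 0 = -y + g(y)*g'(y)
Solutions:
 g(y) = -sqrt(C1 + y^2)
 g(y) = sqrt(C1 + y^2)


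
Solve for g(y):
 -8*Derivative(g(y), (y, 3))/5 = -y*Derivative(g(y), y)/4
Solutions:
 g(y) = C1 + Integral(C2*airyai(10^(1/3)*y/4) + C3*airybi(10^(1/3)*y/4), y)


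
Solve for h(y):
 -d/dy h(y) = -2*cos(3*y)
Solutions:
 h(y) = C1 + 2*sin(3*y)/3


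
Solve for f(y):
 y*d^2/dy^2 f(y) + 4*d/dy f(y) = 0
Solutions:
 f(y) = C1 + C2/y^3


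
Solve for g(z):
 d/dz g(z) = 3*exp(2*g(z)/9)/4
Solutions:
 g(z) = 9*log(-sqrt(-1/(C1 + 3*z))) + 9*log(2)/2 + 9*log(3)
 g(z) = 9*log(-1/(C1 + 3*z))/2 + 9*log(2)/2 + 9*log(3)


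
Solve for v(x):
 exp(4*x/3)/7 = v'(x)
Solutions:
 v(x) = C1 + 3*exp(4*x/3)/28


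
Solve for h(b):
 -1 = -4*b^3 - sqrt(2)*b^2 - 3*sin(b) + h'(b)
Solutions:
 h(b) = C1 + b^4 + sqrt(2)*b^3/3 - b - 3*cos(b)


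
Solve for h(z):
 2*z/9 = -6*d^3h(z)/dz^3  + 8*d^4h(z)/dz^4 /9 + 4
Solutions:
 h(z) = C1 + C2*z + C3*z^2 + C4*exp(27*z/4) - z^4/648 + 241*z^3/2187


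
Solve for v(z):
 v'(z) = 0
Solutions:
 v(z) = C1


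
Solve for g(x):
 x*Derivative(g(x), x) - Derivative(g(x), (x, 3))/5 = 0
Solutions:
 g(x) = C1 + Integral(C2*airyai(5^(1/3)*x) + C3*airybi(5^(1/3)*x), x)


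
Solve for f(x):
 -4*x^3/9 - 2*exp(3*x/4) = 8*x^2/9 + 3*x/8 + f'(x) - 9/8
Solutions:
 f(x) = C1 - x^4/9 - 8*x^3/27 - 3*x^2/16 + 9*x/8 - 8*exp(3*x/4)/3


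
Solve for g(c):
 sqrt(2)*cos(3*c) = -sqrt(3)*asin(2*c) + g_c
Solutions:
 g(c) = C1 + sqrt(3)*(c*asin(2*c) + sqrt(1 - 4*c^2)/2) + sqrt(2)*sin(3*c)/3


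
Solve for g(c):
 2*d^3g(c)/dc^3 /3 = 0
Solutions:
 g(c) = C1 + C2*c + C3*c^2


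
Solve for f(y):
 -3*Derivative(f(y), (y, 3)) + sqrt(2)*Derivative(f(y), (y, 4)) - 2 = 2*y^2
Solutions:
 f(y) = C1 + C2*y + C3*y^2 + C4*exp(3*sqrt(2)*y/2) - y^5/90 - sqrt(2)*y^4/54 - 13*y^3/81


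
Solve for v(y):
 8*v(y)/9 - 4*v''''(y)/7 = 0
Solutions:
 v(y) = C1*exp(-14^(1/4)*sqrt(3)*y/3) + C2*exp(14^(1/4)*sqrt(3)*y/3) + C3*sin(14^(1/4)*sqrt(3)*y/3) + C4*cos(14^(1/4)*sqrt(3)*y/3)


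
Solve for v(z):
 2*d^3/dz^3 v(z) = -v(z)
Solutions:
 v(z) = C3*exp(-2^(2/3)*z/2) + (C1*sin(2^(2/3)*sqrt(3)*z/4) + C2*cos(2^(2/3)*sqrt(3)*z/4))*exp(2^(2/3)*z/4)


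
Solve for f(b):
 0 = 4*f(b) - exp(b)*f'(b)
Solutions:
 f(b) = C1*exp(-4*exp(-b))


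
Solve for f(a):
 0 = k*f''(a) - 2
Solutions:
 f(a) = C1 + C2*a + a^2/k


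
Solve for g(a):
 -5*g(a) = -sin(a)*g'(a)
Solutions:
 g(a) = C1*sqrt(cos(a) - 1)*(cos(a)^2 - 2*cos(a) + 1)/(sqrt(cos(a) + 1)*(cos(a)^2 + 2*cos(a) + 1))


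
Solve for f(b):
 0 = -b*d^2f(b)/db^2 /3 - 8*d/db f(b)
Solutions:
 f(b) = C1 + C2/b^23


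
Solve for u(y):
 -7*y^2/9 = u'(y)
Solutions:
 u(y) = C1 - 7*y^3/27


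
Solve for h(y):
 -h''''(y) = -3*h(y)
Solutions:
 h(y) = C1*exp(-3^(1/4)*y) + C2*exp(3^(1/4)*y) + C3*sin(3^(1/4)*y) + C4*cos(3^(1/4)*y)


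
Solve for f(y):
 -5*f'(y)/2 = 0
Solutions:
 f(y) = C1


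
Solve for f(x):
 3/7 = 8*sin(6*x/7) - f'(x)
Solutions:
 f(x) = C1 - 3*x/7 - 28*cos(6*x/7)/3


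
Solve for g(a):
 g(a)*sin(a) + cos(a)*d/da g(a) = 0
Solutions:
 g(a) = C1*cos(a)


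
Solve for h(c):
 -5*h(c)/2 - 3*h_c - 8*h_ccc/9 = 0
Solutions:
 h(c) = C1*exp(-6^(1/3)*c*(-3^(1/3)*(5 + sqrt(43))^(1/3) + 3*2^(1/3)/(5 + sqrt(43))^(1/3))/8)*sin(3*2^(1/3)*3^(1/6)*c*(2^(1/3)*3^(2/3)/(5 + sqrt(43))^(1/3) + (5 + sqrt(43))^(1/3))/8) + C2*exp(-6^(1/3)*c*(-3^(1/3)*(5 + sqrt(43))^(1/3) + 3*2^(1/3)/(5 + sqrt(43))^(1/3))/8)*cos(3*2^(1/3)*3^(1/6)*c*(2^(1/3)*3^(2/3)/(5 + sqrt(43))^(1/3) + (5 + sqrt(43))^(1/3))/8) + C3*exp(6^(1/3)*c*(-3^(1/3)*(5 + sqrt(43))^(1/3) + 3*2^(1/3)/(5 + sqrt(43))^(1/3))/4)


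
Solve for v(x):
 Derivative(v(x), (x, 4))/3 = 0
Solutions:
 v(x) = C1 + C2*x + C3*x^2 + C4*x^3


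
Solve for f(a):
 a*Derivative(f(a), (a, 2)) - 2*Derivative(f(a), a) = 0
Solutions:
 f(a) = C1 + C2*a^3


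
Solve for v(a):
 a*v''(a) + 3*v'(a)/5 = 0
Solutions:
 v(a) = C1 + C2*a^(2/5)


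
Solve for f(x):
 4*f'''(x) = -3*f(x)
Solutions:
 f(x) = C3*exp(-6^(1/3)*x/2) + (C1*sin(2^(1/3)*3^(5/6)*x/4) + C2*cos(2^(1/3)*3^(5/6)*x/4))*exp(6^(1/3)*x/4)


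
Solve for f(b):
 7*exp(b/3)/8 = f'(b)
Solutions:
 f(b) = C1 + 21*exp(b/3)/8


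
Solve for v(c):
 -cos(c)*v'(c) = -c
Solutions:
 v(c) = C1 + Integral(c/cos(c), c)


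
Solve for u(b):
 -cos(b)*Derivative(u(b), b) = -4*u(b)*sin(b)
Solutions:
 u(b) = C1/cos(b)^4


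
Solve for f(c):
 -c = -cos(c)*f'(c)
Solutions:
 f(c) = C1 + Integral(c/cos(c), c)


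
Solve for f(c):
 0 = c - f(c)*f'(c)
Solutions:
 f(c) = -sqrt(C1 + c^2)
 f(c) = sqrt(C1 + c^2)


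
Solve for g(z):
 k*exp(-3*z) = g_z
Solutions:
 g(z) = C1 - k*exp(-3*z)/3


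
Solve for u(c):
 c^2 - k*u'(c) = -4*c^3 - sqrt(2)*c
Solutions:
 u(c) = C1 + c^4/k + c^3/(3*k) + sqrt(2)*c^2/(2*k)


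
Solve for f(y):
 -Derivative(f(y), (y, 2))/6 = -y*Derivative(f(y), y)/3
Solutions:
 f(y) = C1 + C2*erfi(y)


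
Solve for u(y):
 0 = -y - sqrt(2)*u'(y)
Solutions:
 u(y) = C1 - sqrt(2)*y^2/4


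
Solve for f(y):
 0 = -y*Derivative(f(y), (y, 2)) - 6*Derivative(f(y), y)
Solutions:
 f(y) = C1 + C2/y^5


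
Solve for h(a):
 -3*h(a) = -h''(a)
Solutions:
 h(a) = C1*exp(-sqrt(3)*a) + C2*exp(sqrt(3)*a)


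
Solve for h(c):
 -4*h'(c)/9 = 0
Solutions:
 h(c) = C1


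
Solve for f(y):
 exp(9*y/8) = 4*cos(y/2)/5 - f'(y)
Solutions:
 f(y) = C1 - 8*exp(9*y/8)/9 + 8*sin(y/2)/5


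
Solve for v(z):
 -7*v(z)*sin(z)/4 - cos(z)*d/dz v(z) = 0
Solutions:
 v(z) = C1*cos(z)^(7/4)


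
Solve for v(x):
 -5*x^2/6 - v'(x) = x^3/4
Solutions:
 v(x) = C1 - x^4/16 - 5*x^3/18


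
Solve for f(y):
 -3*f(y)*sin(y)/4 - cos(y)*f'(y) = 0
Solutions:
 f(y) = C1*cos(y)^(3/4)


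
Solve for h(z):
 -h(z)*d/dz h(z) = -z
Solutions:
 h(z) = -sqrt(C1 + z^2)
 h(z) = sqrt(C1 + z^2)


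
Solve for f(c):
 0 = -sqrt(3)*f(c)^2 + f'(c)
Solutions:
 f(c) = -1/(C1 + sqrt(3)*c)


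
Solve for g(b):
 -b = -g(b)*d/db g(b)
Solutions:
 g(b) = -sqrt(C1 + b^2)
 g(b) = sqrt(C1 + b^2)


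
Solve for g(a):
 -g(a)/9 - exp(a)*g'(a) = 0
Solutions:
 g(a) = C1*exp(exp(-a)/9)


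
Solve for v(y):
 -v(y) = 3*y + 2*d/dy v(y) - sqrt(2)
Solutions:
 v(y) = C1*exp(-y/2) - 3*y + sqrt(2) + 6


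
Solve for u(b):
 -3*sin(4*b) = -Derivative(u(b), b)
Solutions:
 u(b) = C1 - 3*cos(4*b)/4


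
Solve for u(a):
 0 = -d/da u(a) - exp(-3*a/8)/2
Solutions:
 u(a) = C1 + 4*exp(-3*a/8)/3


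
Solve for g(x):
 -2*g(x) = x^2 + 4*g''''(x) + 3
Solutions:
 g(x) = -x^2/2 + (C1*sin(2^(1/4)*x/2) + C2*cos(2^(1/4)*x/2))*exp(-2^(1/4)*x/2) + (C3*sin(2^(1/4)*x/2) + C4*cos(2^(1/4)*x/2))*exp(2^(1/4)*x/2) - 3/2


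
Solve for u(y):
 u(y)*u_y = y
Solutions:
 u(y) = -sqrt(C1 + y^2)
 u(y) = sqrt(C1 + y^2)


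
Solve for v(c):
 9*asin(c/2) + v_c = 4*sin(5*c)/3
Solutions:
 v(c) = C1 - 9*c*asin(c/2) - 9*sqrt(4 - c^2) - 4*cos(5*c)/15


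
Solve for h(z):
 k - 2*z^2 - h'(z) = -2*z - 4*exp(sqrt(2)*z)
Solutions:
 h(z) = C1 + k*z - 2*z^3/3 + z^2 + 2*sqrt(2)*exp(sqrt(2)*z)


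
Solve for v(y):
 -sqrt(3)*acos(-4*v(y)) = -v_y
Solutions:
 Integral(1/acos(-4*_y), (_y, v(y))) = C1 + sqrt(3)*y


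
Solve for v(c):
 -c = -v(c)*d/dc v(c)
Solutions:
 v(c) = -sqrt(C1 + c^2)
 v(c) = sqrt(C1 + c^2)


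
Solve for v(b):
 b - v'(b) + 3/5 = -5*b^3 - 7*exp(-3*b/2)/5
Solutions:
 v(b) = C1 + 5*b^4/4 + b^2/2 + 3*b/5 - 14*exp(-3*b/2)/15


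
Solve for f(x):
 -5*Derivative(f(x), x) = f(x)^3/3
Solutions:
 f(x) = -sqrt(30)*sqrt(-1/(C1 - x))/2
 f(x) = sqrt(30)*sqrt(-1/(C1 - x))/2


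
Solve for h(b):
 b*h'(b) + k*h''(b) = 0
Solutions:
 h(b) = C1 + C2*sqrt(k)*erf(sqrt(2)*b*sqrt(1/k)/2)


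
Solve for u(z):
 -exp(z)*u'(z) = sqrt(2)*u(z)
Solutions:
 u(z) = C1*exp(sqrt(2)*exp(-z))


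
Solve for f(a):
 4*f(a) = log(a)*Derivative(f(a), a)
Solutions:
 f(a) = C1*exp(4*li(a))


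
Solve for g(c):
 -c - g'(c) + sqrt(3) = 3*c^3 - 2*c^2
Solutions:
 g(c) = C1 - 3*c^4/4 + 2*c^3/3 - c^2/2 + sqrt(3)*c


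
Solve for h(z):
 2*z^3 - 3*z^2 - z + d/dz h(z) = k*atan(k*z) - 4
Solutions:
 h(z) = C1 + k*Piecewise((z*atan(k*z) - log(k^2*z^2 + 1)/(2*k), Ne(k, 0)), (0, True)) - z^4/2 + z^3 + z^2/2 - 4*z


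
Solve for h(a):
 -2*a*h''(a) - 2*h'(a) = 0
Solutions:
 h(a) = C1 + C2*log(a)


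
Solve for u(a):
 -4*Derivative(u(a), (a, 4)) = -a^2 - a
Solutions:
 u(a) = C1 + C2*a + C3*a^2 + C4*a^3 + a^6/1440 + a^5/480


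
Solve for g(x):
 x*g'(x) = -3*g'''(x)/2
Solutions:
 g(x) = C1 + Integral(C2*airyai(-2^(1/3)*3^(2/3)*x/3) + C3*airybi(-2^(1/3)*3^(2/3)*x/3), x)


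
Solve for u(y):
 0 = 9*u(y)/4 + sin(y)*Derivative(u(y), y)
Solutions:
 u(y) = C1*(cos(y) + 1)^(9/8)/(cos(y) - 1)^(9/8)


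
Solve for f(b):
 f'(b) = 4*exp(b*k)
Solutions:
 f(b) = C1 + 4*exp(b*k)/k


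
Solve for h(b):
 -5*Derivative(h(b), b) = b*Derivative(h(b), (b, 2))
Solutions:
 h(b) = C1 + C2/b^4


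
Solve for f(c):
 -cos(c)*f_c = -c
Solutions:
 f(c) = C1 + Integral(c/cos(c), c)


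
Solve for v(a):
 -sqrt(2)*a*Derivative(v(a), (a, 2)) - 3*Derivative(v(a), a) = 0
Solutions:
 v(a) = C1 + C2*a^(1 - 3*sqrt(2)/2)


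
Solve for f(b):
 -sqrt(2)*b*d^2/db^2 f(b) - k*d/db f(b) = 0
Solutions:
 f(b) = C1 + b^(-sqrt(2)*re(k)/2 + 1)*(C2*sin(sqrt(2)*log(b)*Abs(im(k))/2) + C3*cos(sqrt(2)*log(b)*im(k)/2))


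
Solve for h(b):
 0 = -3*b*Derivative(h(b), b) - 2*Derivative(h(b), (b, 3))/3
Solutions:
 h(b) = C1 + Integral(C2*airyai(-6^(2/3)*b/2) + C3*airybi(-6^(2/3)*b/2), b)


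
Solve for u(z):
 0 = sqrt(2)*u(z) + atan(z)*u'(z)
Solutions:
 u(z) = C1*exp(-sqrt(2)*Integral(1/atan(z), z))


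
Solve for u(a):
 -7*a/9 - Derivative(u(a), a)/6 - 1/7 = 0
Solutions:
 u(a) = C1 - 7*a^2/3 - 6*a/7


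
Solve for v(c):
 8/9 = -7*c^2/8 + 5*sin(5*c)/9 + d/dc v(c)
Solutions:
 v(c) = C1 + 7*c^3/24 + 8*c/9 + cos(5*c)/9


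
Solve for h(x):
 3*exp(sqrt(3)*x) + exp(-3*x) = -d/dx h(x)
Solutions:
 h(x) = C1 - sqrt(3)*exp(sqrt(3)*x) + exp(-3*x)/3


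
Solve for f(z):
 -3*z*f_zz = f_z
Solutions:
 f(z) = C1 + C2*z^(2/3)


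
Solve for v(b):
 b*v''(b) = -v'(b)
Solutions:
 v(b) = C1 + C2*log(b)


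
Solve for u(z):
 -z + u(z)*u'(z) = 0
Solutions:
 u(z) = -sqrt(C1 + z^2)
 u(z) = sqrt(C1 + z^2)


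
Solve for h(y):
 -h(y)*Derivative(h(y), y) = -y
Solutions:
 h(y) = -sqrt(C1 + y^2)
 h(y) = sqrt(C1 + y^2)


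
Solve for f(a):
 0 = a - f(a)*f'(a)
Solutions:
 f(a) = -sqrt(C1 + a^2)
 f(a) = sqrt(C1 + a^2)


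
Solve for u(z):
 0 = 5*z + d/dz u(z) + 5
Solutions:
 u(z) = C1 - 5*z^2/2 - 5*z


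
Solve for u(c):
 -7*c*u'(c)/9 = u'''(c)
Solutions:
 u(c) = C1 + Integral(C2*airyai(-21^(1/3)*c/3) + C3*airybi(-21^(1/3)*c/3), c)


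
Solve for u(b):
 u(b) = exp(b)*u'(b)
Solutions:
 u(b) = C1*exp(-exp(-b))


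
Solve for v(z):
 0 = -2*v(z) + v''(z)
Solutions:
 v(z) = C1*exp(-sqrt(2)*z) + C2*exp(sqrt(2)*z)


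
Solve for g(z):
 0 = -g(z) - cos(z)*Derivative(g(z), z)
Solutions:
 g(z) = C1*sqrt(sin(z) - 1)/sqrt(sin(z) + 1)


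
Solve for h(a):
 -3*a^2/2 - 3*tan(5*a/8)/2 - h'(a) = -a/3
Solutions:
 h(a) = C1 - a^3/2 + a^2/6 + 12*log(cos(5*a/8))/5


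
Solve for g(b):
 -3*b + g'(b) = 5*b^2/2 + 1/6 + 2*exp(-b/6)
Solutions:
 g(b) = C1 + 5*b^3/6 + 3*b^2/2 + b/6 - 12*exp(-b/6)


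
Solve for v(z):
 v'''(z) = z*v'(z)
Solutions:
 v(z) = C1 + Integral(C2*airyai(z) + C3*airybi(z), z)


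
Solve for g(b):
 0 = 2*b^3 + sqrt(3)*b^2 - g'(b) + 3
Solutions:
 g(b) = C1 + b^4/2 + sqrt(3)*b^3/3 + 3*b


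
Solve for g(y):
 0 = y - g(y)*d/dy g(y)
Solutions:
 g(y) = -sqrt(C1 + y^2)
 g(y) = sqrt(C1 + y^2)


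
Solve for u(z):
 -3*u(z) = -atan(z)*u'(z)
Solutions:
 u(z) = C1*exp(3*Integral(1/atan(z), z))


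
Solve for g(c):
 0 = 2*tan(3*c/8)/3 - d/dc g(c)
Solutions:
 g(c) = C1 - 16*log(cos(3*c/8))/9


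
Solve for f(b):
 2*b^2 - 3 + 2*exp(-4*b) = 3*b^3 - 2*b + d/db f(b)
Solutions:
 f(b) = C1 - 3*b^4/4 + 2*b^3/3 + b^2 - 3*b - exp(-4*b)/2


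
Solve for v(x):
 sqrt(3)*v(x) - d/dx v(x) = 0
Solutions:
 v(x) = C1*exp(sqrt(3)*x)


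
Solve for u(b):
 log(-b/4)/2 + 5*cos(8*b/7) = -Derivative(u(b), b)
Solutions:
 u(b) = C1 - b*log(-b)/2 + b/2 + b*log(2) - 35*sin(8*b/7)/8


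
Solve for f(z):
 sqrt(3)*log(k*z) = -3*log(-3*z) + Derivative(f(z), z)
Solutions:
 f(z) = C1 + z*(sqrt(3)*log(-k) - 3 - sqrt(3) + 3*log(3)) + z*(sqrt(3) + 3)*log(-z)


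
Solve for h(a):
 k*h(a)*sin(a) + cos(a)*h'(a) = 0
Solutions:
 h(a) = C1*exp(k*log(cos(a)))


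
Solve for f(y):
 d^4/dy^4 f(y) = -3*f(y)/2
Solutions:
 f(y) = (C1*sin(6^(1/4)*y/2) + C2*cos(6^(1/4)*y/2))*exp(-6^(1/4)*y/2) + (C3*sin(6^(1/4)*y/2) + C4*cos(6^(1/4)*y/2))*exp(6^(1/4)*y/2)


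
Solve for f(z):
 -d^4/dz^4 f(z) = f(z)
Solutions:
 f(z) = (C1*sin(sqrt(2)*z/2) + C2*cos(sqrt(2)*z/2))*exp(-sqrt(2)*z/2) + (C3*sin(sqrt(2)*z/2) + C4*cos(sqrt(2)*z/2))*exp(sqrt(2)*z/2)


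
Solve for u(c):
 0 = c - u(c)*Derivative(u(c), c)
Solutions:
 u(c) = -sqrt(C1 + c^2)
 u(c) = sqrt(C1 + c^2)


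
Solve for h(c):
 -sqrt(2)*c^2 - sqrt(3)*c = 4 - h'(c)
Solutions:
 h(c) = C1 + sqrt(2)*c^3/3 + sqrt(3)*c^2/2 + 4*c


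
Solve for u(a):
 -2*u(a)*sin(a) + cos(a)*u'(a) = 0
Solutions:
 u(a) = C1/cos(a)^2


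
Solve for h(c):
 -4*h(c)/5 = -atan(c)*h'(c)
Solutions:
 h(c) = C1*exp(4*Integral(1/atan(c), c)/5)


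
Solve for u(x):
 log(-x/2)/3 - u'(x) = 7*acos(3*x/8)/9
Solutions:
 u(x) = C1 + x*log(-x)/3 - 7*x*acos(3*x/8)/9 - x/3 - x*log(2)/3 + 7*sqrt(64 - 9*x^2)/27


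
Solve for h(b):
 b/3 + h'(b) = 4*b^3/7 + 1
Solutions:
 h(b) = C1 + b^4/7 - b^2/6 + b


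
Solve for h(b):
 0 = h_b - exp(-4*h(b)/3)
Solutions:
 h(b) = 3*log(-I*(C1 + 4*b/3)^(1/4))
 h(b) = 3*log(I*(C1 + 4*b/3)^(1/4))
 h(b) = 3*log(-(C1 + 4*b/3)^(1/4))
 h(b) = 3*log(C1 + 4*b/3)/4


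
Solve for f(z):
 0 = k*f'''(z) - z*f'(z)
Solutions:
 f(z) = C1 + Integral(C2*airyai(z*(1/k)^(1/3)) + C3*airybi(z*(1/k)^(1/3)), z)


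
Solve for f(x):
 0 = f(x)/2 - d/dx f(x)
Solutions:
 f(x) = C1*exp(x/2)


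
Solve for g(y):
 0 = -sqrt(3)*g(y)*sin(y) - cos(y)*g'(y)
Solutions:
 g(y) = C1*cos(y)^(sqrt(3))


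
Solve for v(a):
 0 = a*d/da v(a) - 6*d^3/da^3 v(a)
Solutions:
 v(a) = C1 + Integral(C2*airyai(6^(2/3)*a/6) + C3*airybi(6^(2/3)*a/6), a)


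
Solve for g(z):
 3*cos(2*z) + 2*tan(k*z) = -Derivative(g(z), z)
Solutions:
 g(z) = C1 - 2*Piecewise((-log(cos(k*z))/k, Ne(k, 0)), (0, True)) - 3*sin(2*z)/2


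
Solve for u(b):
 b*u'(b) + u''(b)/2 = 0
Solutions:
 u(b) = C1 + C2*erf(b)


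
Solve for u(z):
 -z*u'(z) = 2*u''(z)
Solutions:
 u(z) = C1 + C2*erf(z/2)


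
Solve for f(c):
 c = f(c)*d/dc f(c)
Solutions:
 f(c) = -sqrt(C1 + c^2)
 f(c) = sqrt(C1 + c^2)


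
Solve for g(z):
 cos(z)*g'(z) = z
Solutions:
 g(z) = C1 + Integral(z/cos(z), z)


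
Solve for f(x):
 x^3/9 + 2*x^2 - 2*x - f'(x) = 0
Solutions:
 f(x) = C1 + x^4/36 + 2*x^3/3 - x^2


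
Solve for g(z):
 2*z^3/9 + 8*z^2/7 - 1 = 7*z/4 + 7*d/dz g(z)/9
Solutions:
 g(z) = C1 + z^4/14 + 24*z^3/49 - 9*z^2/8 - 9*z/7


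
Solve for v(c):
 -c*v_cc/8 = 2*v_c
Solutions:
 v(c) = C1 + C2/c^15


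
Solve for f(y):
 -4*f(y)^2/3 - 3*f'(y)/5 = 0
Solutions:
 f(y) = 9/(C1 + 20*y)


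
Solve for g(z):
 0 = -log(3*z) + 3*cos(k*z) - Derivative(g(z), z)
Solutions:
 g(z) = C1 - z*log(z) - z*log(3) + z + 3*Piecewise((sin(k*z)/k, Ne(k, 0)), (z, True))


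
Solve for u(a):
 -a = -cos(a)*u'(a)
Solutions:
 u(a) = C1 + Integral(a/cos(a), a)


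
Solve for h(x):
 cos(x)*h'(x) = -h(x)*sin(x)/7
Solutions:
 h(x) = C1*cos(x)^(1/7)


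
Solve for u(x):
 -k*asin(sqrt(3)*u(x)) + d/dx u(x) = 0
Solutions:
 Integral(1/asin(sqrt(3)*_y), (_y, u(x))) = C1 + k*x


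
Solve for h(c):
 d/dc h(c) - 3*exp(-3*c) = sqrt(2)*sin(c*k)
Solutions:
 h(c) = C1 - exp(-3*c) - sqrt(2)*cos(c*k)/k


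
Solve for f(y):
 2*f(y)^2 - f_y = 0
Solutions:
 f(y) = -1/(C1 + 2*y)


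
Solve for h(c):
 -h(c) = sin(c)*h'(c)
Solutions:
 h(c) = C1*sqrt(cos(c) + 1)/sqrt(cos(c) - 1)


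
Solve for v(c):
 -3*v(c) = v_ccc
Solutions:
 v(c) = C3*exp(-3^(1/3)*c) + (C1*sin(3^(5/6)*c/2) + C2*cos(3^(5/6)*c/2))*exp(3^(1/3)*c/2)


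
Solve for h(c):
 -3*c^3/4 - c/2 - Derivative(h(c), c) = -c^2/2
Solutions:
 h(c) = C1 - 3*c^4/16 + c^3/6 - c^2/4


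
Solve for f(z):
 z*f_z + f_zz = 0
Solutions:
 f(z) = C1 + C2*erf(sqrt(2)*z/2)


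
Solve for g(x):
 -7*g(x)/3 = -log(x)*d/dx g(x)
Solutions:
 g(x) = C1*exp(7*li(x)/3)


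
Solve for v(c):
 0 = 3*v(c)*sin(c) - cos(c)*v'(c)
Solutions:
 v(c) = C1/cos(c)^3


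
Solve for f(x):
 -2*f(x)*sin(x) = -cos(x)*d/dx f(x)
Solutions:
 f(x) = C1/cos(x)^2


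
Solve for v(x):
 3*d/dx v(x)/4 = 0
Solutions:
 v(x) = C1


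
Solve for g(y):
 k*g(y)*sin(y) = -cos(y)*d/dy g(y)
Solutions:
 g(y) = C1*exp(k*log(cos(y)))


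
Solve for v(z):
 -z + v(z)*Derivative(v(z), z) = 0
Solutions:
 v(z) = -sqrt(C1 + z^2)
 v(z) = sqrt(C1 + z^2)


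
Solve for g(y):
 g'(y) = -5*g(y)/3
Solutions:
 g(y) = C1*exp(-5*y/3)


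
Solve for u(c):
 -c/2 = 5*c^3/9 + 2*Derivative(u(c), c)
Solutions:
 u(c) = C1 - 5*c^4/72 - c^2/8


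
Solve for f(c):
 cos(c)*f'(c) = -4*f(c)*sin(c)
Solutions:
 f(c) = C1*cos(c)^4


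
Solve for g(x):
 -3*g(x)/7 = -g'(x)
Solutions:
 g(x) = C1*exp(3*x/7)


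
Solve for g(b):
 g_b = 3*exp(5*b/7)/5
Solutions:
 g(b) = C1 + 21*exp(5*b/7)/25


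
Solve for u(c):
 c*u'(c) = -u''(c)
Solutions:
 u(c) = C1 + C2*erf(sqrt(2)*c/2)


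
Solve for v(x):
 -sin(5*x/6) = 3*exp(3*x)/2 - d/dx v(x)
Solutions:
 v(x) = C1 + exp(3*x)/2 - 6*cos(5*x/6)/5


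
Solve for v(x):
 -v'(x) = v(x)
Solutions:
 v(x) = C1*exp(-x)


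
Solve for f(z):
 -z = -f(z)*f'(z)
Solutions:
 f(z) = -sqrt(C1 + z^2)
 f(z) = sqrt(C1 + z^2)


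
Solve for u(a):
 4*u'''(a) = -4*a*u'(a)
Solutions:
 u(a) = C1 + Integral(C2*airyai(-a) + C3*airybi(-a), a)


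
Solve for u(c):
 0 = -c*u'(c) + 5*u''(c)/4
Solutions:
 u(c) = C1 + C2*erfi(sqrt(10)*c/5)


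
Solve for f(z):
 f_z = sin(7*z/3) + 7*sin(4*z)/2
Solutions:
 f(z) = C1 - 3*cos(7*z/3)/7 - 7*cos(4*z)/8


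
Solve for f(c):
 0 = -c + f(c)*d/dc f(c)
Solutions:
 f(c) = -sqrt(C1 + c^2)
 f(c) = sqrt(C1 + c^2)


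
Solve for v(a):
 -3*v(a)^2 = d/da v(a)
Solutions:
 v(a) = 1/(C1 + 3*a)


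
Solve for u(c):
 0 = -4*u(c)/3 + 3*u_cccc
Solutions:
 u(c) = C1*exp(-sqrt(6)*c/3) + C2*exp(sqrt(6)*c/3) + C3*sin(sqrt(6)*c/3) + C4*cos(sqrt(6)*c/3)


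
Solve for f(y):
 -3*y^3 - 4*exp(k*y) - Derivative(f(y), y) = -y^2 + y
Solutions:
 f(y) = C1 - 3*y^4/4 + y^3/3 - y^2/2 - 4*exp(k*y)/k


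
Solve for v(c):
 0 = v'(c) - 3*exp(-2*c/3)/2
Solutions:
 v(c) = C1 - 9*exp(-2*c/3)/4


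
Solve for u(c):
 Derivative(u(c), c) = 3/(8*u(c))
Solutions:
 u(c) = -sqrt(C1 + 3*c)/2
 u(c) = sqrt(C1 + 3*c)/2


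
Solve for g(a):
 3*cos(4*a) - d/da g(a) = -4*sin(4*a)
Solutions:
 g(a) = C1 + 3*sin(4*a)/4 - cos(4*a)


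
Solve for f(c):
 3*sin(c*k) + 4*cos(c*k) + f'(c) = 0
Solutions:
 f(c) = C1 - 4*sin(c*k)/k + 3*cos(c*k)/k


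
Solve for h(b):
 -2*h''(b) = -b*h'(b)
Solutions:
 h(b) = C1 + C2*erfi(b/2)


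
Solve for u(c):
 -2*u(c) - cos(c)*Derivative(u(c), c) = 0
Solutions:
 u(c) = C1*(sin(c) - 1)/(sin(c) + 1)


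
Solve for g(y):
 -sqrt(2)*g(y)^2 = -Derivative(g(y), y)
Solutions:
 g(y) = -1/(C1 + sqrt(2)*y)


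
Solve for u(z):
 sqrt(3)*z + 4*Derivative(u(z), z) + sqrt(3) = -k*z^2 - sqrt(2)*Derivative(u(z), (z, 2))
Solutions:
 u(z) = C1 + C2*exp(-2*sqrt(2)*z) - k*z^3/12 + sqrt(2)*k*z^2/16 - k*z/16 - sqrt(3)*z^2/8 - sqrt(3)*z/4 + sqrt(6)*z/16


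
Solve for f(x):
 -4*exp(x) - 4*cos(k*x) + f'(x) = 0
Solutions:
 f(x) = C1 + 4*exp(x) + 4*sin(k*x)/k


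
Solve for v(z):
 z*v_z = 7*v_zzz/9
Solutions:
 v(z) = C1 + Integral(C2*airyai(21^(2/3)*z/7) + C3*airybi(21^(2/3)*z/7), z)


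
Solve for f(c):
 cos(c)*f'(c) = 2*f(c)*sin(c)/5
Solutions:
 f(c) = C1/cos(c)^(2/5)


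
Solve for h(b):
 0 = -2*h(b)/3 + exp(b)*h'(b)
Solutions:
 h(b) = C1*exp(-2*exp(-b)/3)


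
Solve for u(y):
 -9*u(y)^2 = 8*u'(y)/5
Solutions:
 u(y) = 8/(C1 + 45*y)


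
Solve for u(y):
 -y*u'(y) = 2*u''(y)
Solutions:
 u(y) = C1 + C2*erf(y/2)


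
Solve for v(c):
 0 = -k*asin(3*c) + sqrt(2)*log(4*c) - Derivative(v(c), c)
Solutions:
 v(c) = C1 + sqrt(2)*c*(log(c) - 1) + 2*sqrt(2)*c*log(2) - k*(c*asin(3*c) + sqrt(1 - 9*c^2)/3)


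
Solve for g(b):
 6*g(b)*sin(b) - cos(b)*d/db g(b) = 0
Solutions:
 g(b) = C1/cos(b)^6


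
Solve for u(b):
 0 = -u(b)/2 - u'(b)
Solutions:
 u(b) = C1*exp(-b/2)


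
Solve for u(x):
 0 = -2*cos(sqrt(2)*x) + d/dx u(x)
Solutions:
 u(x) = C1 + sqrt(2)*sin(sqrt(2)*x)


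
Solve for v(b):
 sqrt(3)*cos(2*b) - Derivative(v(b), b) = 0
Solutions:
 v(b) = C1 + sqrt(3)*sin(2*b)/2


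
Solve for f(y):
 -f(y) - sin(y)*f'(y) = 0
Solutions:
 f(y) = C1*sqrt(cos(y) + 1)/sqrt(cos(y) - 1)


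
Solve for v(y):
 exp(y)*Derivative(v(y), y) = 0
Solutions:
 v(y) = C1


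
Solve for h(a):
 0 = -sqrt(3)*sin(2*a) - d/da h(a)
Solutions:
 h(a) = C1 + sqrt(3)*cos(2*a)/2


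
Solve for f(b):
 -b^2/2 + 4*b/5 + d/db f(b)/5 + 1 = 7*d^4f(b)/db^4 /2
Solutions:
 f(b) = C1 + C4*exp(2^(1/3)*35^(2/3)*b/35) + 5*b^3/6 - 2*b^2 - 5*b + (C2*sin(2^(1/3)*sqrt(3)*35^(2/3)*b/70) + C3*cos(2^(1/3)*sqrt(3)*35^(2/3)*b/70))*exp(-2^(1/3)*35^(2/3)*b/70)


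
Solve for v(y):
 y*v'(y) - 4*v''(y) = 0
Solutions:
 v(y) = C1 + C2*erfi(sqrt(2)*y/4)


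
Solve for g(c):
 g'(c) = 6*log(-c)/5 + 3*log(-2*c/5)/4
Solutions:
 g(c) = C1 + 39*c*log(-c)/20 + 3*c*(-13 - 5*log(5) + 5*log(2))/20


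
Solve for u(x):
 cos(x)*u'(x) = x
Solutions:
 u(x) = C1 + Integral(x/cos(x), x)


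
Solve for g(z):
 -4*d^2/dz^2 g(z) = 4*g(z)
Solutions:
 g(z) = C1*sin(z) + C2*cos(z)


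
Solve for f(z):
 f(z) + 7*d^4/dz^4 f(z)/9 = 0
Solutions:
 f(z) = (C1*sin(sqrt(6)*7^(3/4)*z/14) + C2*cos(sqrt(6)*7^(3/4)*z/14))*exp(-sqrt(6)*7^(3/4)*z/14) + (C3*sin(sqrt(6)*7^(3/4)*z/14) + C4*cos(sqrt(6)*7^(3/4)*z/14))*exp(sqrt(6)*7^(3/4)*z/14)


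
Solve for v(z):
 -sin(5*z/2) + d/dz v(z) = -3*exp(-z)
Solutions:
 v(z) = C1 - 2*cos(5*z/2)/5 + 3*exp(-z)


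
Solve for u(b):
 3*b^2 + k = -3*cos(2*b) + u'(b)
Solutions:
 u(b) = C1 + b^3 + b*k + 3*sin(2*b)/2


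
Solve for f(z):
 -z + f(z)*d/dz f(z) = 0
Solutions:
 f(z) = -sqrt(C1 + z^2)
 f(z) = sqrt(C1 + z^2)


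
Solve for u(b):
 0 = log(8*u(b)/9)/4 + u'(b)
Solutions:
 4*Integral(1/(log(_y) - 2*log(3) + 3*log(2)), (_y, u(b))) = C1 - b


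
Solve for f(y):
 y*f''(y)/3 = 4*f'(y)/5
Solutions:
 f(y) = C1 + C2*y^(17/5)


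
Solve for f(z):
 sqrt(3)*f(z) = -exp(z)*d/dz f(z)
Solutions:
 f(z) = C1*exp(sqrt(3)*exp(-z))


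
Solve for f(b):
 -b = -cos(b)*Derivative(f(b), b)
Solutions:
 f(b) = C1 + Integral(b/cos(b), b)


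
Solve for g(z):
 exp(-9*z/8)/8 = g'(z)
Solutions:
 g(z) = C1 - exp(-9*z/8)/9


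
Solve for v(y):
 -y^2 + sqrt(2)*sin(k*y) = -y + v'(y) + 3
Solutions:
 v(y) = C1 - y^3/3 + y^2/2 - 3*y - sqrt(2)*cos(k*y)/k


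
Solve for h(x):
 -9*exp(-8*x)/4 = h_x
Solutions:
 h(x) = C1 + 9*exp(-8*x)/32


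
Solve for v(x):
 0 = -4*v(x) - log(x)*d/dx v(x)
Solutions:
 v(x) = C1*exp(-4*li(x))


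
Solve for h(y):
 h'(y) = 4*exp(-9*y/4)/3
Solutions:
 h(y) = C1 - 16*exp(-9*y/4)/27


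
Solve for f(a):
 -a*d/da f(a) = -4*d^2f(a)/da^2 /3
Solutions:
 f(a) = C1 + C2*erfi(sqrt(6)*a/4)


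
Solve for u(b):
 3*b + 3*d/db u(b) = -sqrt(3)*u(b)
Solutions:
 u(b) = C1*exp(-sqrt(3)*b/3) - sqrt(3)*b + 3
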